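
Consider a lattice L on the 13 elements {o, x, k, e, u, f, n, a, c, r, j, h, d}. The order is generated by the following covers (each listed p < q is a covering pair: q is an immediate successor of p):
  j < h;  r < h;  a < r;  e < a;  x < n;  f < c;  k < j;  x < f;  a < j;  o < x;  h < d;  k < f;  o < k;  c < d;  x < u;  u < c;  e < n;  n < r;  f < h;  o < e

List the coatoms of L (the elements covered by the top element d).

The coatoms are exactly the elements covered by d: c, h.

c, h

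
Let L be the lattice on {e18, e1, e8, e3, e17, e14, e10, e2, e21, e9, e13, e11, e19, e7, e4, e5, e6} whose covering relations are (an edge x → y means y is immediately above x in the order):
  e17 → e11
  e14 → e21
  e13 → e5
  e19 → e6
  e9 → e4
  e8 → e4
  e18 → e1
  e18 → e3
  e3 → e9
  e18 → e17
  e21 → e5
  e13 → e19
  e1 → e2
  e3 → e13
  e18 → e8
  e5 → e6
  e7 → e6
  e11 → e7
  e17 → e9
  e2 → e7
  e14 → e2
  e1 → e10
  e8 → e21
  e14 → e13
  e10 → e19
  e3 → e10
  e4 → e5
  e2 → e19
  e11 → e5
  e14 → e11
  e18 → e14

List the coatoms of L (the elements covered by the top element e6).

e19, e5, e7

The coatoms are exactly the elements covered by e6: e19, e5, e7.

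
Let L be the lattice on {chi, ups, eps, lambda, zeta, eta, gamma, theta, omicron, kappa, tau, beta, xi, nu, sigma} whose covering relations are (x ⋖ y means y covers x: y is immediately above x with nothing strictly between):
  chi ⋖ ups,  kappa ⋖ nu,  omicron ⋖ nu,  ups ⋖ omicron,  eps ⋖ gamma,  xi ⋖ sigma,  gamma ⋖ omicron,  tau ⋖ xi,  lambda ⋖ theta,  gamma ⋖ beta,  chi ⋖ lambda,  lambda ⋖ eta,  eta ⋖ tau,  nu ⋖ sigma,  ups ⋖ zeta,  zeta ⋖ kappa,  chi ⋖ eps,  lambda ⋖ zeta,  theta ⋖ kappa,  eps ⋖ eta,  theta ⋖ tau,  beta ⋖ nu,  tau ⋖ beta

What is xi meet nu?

Common lower bounds of {xi, nu}: chi, eps, eta, lambda, tau, theta.
The greatest among these is tau.

tau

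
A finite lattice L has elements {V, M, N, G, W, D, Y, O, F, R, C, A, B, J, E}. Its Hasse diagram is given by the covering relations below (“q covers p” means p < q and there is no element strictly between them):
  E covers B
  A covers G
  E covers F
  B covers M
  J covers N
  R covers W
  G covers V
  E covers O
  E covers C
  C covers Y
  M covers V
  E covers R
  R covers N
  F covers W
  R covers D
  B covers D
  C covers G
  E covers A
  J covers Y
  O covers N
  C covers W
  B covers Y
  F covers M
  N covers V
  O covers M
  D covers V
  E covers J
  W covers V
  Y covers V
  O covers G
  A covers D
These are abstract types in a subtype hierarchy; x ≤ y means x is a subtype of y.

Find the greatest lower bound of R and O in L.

Common lower bounds of {R, O}: N, V.
The greatest among these is N.

N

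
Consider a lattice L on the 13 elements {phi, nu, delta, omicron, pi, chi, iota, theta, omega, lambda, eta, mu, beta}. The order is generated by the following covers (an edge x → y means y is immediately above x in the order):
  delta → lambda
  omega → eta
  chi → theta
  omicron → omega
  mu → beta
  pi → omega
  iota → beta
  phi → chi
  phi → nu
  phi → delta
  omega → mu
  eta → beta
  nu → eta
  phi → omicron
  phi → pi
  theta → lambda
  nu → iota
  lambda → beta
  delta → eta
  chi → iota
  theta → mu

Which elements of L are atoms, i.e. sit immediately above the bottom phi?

chi, delta, nu, omicron, pi

The atoms are exactly the elements that cover phi: chi, delta, nu, omicron, pi.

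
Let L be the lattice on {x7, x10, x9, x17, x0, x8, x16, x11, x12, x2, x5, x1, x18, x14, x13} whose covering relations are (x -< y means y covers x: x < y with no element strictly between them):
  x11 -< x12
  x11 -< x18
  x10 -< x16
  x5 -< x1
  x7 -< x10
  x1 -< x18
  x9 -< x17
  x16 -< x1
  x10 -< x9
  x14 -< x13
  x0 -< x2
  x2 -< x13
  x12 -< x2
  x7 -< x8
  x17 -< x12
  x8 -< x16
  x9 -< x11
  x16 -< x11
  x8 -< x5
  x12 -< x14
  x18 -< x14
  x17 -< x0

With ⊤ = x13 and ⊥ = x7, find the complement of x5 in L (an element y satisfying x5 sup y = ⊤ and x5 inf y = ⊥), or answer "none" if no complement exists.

x0

Need y with x5 ∨ y = x13 and x5 ∧ y = x7.
Checking each element gives: x0.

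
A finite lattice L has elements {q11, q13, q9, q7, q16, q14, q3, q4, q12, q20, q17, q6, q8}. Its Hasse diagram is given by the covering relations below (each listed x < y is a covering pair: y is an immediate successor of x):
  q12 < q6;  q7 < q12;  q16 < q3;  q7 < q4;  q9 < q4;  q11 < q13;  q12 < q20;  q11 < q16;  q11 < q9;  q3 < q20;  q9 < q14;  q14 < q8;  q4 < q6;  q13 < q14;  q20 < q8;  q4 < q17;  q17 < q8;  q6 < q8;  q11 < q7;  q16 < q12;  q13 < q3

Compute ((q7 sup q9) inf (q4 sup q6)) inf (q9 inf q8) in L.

q7 ∨ q9 = q4
q4 ∨ q6 = q6
q4 ∧ q6 = q4
q9 ∧ q8 = q9
q4 ∧ q9 = q9

q9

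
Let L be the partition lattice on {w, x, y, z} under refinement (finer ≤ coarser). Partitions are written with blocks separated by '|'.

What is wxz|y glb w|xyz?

The meet (common refinement) of wxz|y and w|xyz intersects blocks pairwise, giving w|xz|y.

w|xz|y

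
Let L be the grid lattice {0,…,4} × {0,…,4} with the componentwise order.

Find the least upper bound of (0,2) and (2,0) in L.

In a product of chains, the join is componentwise max, giving (2,2).

(2,2)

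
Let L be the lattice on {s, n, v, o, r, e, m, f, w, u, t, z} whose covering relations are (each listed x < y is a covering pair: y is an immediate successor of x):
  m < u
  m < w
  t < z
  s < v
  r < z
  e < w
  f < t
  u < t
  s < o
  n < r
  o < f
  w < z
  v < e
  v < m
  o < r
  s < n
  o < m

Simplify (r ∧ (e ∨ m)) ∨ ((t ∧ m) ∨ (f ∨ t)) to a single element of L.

t

e ∨ m = w
r ∧ w = o
t ∧ m = m
f ∨ t = t
m ∨ t = t
o ∨ t = t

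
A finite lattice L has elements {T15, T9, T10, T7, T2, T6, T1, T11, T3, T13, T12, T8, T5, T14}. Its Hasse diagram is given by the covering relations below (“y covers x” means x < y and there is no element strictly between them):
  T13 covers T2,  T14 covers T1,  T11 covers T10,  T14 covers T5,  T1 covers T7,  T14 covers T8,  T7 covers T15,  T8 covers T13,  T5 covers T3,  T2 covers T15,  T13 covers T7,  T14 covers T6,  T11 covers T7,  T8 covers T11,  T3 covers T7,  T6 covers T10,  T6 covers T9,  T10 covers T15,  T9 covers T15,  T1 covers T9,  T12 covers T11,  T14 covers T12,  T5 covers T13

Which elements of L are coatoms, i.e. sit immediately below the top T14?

T1, T12, T5, T6, T8

The coatoms are exactly the elements covered by T14: T1, T12, T5, T6, T8.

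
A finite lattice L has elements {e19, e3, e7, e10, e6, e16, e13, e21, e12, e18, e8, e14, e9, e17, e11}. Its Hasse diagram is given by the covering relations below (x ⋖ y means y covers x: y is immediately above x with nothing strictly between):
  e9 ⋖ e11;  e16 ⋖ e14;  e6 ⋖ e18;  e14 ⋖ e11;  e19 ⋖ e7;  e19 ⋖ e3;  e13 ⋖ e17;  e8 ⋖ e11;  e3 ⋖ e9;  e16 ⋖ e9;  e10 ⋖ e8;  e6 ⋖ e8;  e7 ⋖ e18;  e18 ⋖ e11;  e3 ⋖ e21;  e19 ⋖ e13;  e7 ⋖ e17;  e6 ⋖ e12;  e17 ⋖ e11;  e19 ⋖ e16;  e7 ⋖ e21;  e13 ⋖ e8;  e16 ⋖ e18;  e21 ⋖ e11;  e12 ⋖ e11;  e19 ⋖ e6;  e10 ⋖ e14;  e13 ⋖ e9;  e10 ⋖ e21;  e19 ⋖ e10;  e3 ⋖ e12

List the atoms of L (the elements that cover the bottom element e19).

e10, e13, e16, e3, e6, e7

The atoms are exactly the elements that cover e19: e10, e13, e16, e3, e6, e7.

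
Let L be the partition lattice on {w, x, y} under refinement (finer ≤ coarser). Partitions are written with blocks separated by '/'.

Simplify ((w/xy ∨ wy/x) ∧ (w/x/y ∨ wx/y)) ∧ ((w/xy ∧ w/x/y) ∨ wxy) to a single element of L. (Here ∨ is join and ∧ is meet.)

w/xy ∨ wy/x = wxy
w/x/y ∨ wx/y = wx/y
wxy ∧ wx/y = wx/y
w/xy ∧ w/x/y = w/x/y
w/x/y ∨ wxy = wxy
wx/y ∧ wxy = wx/y

wx/y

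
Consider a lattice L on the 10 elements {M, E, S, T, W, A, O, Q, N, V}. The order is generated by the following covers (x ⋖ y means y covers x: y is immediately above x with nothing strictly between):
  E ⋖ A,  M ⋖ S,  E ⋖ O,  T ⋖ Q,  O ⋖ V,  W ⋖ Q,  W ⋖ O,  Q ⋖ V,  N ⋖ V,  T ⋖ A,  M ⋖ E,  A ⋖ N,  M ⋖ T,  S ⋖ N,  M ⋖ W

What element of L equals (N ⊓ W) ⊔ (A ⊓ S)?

M

N ∧ W = M
A ∧ S = M
M ∨ M = M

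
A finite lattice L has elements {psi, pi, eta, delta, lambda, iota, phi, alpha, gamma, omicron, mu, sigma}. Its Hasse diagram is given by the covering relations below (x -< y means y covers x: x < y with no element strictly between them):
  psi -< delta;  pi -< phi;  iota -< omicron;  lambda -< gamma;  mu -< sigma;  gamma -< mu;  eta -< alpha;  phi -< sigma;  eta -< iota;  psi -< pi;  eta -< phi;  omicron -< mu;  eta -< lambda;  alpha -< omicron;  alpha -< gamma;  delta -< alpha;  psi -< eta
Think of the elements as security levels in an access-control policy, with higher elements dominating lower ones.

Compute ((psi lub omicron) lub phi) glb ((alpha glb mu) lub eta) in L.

psi ∨ omicron = omicron
omicron ∨ phi = sigma
alpha ∧ mu = alpha
alpha ∨ eta = alpha
sigma ∧ alpha = alpha

alpha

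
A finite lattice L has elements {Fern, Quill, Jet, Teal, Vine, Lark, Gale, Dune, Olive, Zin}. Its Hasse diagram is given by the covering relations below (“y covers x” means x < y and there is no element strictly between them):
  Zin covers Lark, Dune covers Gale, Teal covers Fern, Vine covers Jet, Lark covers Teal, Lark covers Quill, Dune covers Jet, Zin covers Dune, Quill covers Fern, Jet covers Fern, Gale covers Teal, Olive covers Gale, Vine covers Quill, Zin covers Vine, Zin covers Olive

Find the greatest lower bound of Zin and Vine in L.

Common lower bounds of {Zin, Vine}: Fern, Jet, Quill, Vine.
The greatest among these is Vine.

Vine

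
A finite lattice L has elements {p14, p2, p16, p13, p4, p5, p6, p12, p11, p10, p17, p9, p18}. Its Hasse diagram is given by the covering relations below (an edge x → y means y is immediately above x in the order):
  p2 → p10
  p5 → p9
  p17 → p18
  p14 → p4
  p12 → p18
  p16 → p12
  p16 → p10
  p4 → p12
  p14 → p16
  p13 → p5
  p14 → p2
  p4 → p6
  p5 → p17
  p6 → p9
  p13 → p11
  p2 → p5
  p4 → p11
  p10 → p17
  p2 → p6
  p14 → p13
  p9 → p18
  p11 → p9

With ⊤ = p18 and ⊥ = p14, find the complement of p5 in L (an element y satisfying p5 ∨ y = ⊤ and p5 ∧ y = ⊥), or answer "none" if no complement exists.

p12

Need y with p5 ∨ y = p18 and p5 ∧ y = p14.
Checking each element gives: p12.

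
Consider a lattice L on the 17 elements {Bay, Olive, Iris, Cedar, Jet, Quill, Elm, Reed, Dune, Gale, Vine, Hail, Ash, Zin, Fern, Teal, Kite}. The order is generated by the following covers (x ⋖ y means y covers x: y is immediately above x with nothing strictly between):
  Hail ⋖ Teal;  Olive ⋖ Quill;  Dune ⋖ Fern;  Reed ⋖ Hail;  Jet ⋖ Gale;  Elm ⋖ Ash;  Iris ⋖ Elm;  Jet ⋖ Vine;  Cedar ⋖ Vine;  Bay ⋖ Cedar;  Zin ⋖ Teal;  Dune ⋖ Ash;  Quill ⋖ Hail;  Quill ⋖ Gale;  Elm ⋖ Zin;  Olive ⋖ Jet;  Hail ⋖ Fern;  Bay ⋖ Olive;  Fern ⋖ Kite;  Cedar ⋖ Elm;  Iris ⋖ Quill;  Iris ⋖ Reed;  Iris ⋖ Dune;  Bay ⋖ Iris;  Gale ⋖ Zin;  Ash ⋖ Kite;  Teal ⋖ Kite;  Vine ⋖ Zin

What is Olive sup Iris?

Quill

Common upper bounds of {Olive, Iris}: Fern, Gale, Hail, Kite, Quill, Teal, Zin.
The least among these is Quill.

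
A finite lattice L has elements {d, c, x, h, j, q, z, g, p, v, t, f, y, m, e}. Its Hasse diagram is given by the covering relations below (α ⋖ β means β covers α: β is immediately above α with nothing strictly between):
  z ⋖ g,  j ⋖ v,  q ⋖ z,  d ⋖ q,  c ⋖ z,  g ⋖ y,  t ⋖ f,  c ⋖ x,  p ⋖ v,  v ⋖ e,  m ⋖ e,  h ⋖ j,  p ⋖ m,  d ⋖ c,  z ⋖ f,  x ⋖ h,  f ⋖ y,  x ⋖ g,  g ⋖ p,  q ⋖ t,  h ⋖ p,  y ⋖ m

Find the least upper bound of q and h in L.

Common upper bounds of {q, h}: e, m, p, v.
The least among these is p.

p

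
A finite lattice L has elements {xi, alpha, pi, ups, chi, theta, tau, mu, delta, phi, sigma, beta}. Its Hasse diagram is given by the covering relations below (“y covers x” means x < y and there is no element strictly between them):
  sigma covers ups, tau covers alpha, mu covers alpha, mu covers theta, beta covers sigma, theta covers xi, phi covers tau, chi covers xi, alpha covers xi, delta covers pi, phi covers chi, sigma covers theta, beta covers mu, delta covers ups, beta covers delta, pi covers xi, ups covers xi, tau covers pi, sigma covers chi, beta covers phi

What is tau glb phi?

tau

Common lower bounds of {tau, phi}: alpha, pi, tau, xi.
The greatest among these is tau.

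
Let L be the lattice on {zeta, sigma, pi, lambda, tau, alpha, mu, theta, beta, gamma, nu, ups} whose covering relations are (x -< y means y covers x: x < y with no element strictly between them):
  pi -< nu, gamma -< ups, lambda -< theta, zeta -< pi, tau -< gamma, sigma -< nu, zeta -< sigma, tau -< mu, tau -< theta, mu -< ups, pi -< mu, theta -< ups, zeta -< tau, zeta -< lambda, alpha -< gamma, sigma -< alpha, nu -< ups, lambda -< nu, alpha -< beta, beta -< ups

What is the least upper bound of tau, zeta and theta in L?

theta

Common upper bounds of {tau, zeta, theta}: theta, ups.
The least among these is theta.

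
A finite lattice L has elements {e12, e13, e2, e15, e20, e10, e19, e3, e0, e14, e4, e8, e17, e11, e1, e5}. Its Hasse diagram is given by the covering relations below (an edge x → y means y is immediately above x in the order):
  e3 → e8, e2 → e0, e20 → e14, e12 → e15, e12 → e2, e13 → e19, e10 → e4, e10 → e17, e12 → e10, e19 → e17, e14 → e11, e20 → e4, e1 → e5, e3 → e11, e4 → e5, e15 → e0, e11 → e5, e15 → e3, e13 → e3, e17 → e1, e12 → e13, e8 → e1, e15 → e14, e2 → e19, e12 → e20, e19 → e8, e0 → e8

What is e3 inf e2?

e12

Common lower bounds of {e3, e2}: e12.
The greatest among these is e12.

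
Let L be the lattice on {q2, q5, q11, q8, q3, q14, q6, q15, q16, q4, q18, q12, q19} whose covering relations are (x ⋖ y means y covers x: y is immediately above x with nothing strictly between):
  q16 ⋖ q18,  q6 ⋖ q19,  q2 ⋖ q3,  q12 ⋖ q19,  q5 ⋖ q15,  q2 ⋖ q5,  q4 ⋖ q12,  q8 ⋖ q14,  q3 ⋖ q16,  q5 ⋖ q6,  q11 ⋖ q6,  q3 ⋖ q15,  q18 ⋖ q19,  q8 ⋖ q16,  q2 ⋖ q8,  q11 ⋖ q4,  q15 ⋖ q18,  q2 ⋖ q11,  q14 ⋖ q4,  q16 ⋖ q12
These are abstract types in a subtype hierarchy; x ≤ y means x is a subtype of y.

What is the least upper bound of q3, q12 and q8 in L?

Common upper bounds of {q3, q12, q8}: q12, q19.
The least among these is q12.

q12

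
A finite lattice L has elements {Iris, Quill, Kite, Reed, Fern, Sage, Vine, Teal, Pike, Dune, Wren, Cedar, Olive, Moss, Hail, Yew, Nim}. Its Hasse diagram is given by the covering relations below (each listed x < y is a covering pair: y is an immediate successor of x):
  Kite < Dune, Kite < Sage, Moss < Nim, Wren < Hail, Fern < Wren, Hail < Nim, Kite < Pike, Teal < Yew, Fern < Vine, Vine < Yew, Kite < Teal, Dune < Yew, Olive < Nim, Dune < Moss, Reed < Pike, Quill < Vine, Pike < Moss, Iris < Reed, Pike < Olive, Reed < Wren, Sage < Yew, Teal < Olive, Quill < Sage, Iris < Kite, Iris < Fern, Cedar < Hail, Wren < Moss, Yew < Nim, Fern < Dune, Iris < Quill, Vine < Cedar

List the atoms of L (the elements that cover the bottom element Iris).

The atoms are exactly the elements that cover Iris: Fern, Kite, Quill, Reed.

Fern, Kite, Quill, Reed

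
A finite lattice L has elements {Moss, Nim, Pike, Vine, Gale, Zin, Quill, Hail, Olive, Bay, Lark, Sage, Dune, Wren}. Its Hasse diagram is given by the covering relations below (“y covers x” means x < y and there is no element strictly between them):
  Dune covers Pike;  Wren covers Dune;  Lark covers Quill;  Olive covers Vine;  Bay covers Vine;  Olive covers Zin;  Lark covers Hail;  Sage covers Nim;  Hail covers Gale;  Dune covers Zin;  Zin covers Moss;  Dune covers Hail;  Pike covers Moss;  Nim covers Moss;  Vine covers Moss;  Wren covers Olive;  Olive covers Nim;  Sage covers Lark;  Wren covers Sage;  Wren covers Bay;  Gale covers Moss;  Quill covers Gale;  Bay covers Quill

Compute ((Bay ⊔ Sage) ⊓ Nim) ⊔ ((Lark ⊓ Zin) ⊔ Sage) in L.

Bay ∨ Sage = Wren
Wren ∧ Nim = Nim
Lark ∧ Zin = Moss
Moss ∨ Sage = Sage
Nim ∨ Sage = Sage

Sage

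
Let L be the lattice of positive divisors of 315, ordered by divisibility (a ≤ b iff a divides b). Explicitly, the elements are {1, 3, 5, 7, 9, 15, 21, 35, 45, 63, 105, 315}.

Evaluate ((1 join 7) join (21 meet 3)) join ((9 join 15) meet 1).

1 ∨ 7 = 7
21 ∧ 3 = 3
7 ∨ 3 = 21
9 ∨ 15 = 45
45 ∧ 1 = 1
21 ∨ 1 = 21

21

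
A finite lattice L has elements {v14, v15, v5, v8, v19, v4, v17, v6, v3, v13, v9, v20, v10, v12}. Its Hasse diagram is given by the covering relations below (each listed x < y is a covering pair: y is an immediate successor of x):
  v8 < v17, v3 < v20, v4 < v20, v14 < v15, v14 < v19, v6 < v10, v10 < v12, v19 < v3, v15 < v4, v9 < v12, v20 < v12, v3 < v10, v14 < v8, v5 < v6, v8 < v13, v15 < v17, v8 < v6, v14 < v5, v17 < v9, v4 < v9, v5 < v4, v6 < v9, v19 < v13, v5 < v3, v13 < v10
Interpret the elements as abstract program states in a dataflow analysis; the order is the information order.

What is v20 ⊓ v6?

v5

Common lower bounds of {v20, v6}: v14, v5.
The greatest among these is v5.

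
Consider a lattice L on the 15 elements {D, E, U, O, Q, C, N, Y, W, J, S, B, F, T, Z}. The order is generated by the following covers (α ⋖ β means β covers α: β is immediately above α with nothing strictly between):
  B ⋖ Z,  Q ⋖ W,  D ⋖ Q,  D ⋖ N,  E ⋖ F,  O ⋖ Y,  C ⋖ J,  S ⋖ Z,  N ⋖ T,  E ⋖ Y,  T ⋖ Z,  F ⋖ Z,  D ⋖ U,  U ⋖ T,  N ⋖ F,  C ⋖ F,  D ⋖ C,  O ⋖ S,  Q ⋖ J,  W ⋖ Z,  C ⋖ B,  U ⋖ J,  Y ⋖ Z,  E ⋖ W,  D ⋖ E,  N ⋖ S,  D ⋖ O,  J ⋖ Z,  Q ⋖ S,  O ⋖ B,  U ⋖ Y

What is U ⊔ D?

U

Common upper bounds of {U, D}: J, T, U, Y, Z.
The least among these is U.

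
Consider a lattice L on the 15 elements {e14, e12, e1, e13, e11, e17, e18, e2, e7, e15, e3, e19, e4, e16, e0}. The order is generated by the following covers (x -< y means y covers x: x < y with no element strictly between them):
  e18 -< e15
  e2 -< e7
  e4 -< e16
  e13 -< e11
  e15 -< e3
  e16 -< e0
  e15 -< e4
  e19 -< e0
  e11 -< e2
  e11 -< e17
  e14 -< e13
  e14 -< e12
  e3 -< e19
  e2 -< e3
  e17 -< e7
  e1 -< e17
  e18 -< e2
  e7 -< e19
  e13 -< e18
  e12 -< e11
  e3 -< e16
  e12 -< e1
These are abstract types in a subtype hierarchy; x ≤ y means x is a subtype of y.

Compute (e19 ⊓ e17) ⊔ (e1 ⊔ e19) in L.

e19

e19 ∧ e17 = e17
e1 ∨ e19 = e19
e17 ∨ e19 = e19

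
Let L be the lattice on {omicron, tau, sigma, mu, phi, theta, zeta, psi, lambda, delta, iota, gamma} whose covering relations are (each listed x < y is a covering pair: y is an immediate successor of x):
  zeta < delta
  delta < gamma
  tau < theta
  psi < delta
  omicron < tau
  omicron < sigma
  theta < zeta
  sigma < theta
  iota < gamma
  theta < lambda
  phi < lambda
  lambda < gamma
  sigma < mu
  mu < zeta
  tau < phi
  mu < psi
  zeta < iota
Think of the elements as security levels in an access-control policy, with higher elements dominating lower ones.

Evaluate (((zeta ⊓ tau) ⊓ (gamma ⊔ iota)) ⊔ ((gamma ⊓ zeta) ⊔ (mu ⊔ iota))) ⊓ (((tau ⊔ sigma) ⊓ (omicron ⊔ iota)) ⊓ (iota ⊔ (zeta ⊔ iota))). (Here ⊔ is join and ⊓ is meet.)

theta

zeta ∧ tau = tau
gamma ∨ iota = gamma
tau ∧ gamma = tau
gamma ∧ zeta = zeta
mu ∨ iota = iota
zeta ∨ iota = iota
tau ∨ iota = iota
tau ∨ sigma = theta
omicron ∨ iota = iota
theta ∧ iota = theta
zeta ∨ iota = iota
iota ∨ iota = iota
theta ∧ iota = theta
iota ∧ theta = theta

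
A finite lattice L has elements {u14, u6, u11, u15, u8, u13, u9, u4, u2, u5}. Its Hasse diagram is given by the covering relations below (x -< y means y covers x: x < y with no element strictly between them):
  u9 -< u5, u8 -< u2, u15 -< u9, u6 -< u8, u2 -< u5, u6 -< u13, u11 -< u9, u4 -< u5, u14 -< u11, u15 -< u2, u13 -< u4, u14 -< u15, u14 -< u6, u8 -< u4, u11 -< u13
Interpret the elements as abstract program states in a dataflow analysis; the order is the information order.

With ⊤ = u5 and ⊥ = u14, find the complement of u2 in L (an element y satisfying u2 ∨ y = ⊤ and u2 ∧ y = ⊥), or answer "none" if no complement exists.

Need y with u2 ∨ y = u5 and u2 ∧ y = u14.
Checking each element gives: u11.

u11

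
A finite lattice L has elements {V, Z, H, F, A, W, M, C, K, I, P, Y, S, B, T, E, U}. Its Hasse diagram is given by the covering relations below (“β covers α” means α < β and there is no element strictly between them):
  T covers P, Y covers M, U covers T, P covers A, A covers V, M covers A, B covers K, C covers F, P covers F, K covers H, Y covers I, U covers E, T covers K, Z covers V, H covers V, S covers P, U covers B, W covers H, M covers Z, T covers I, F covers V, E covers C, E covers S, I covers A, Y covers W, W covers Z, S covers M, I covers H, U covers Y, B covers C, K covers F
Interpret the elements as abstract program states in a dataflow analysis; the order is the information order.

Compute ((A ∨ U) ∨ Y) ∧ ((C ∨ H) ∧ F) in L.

F

A ∨ U = U
U ∨ Y = U
C ∨ H = B
B ∧ F = F
U ∧ F = F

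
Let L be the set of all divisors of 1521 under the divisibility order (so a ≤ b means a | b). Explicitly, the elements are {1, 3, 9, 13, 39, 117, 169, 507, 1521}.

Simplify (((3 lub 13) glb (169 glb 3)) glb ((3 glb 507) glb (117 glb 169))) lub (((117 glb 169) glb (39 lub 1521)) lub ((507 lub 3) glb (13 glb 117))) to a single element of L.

3 ∨ 13 = 39
169 ∧ 3 = 1
39 ∧ 1 = 1
3 ∧ 507 = 3
117 ∧ 169 = 13
3 ∧ 13 = 1
1 ∧ 1 = 1
117 ∧ 169 = 13
39 ∨ 1521 = 1521
13 ∧ 1521 = 13
507 ∨ 3 = 507
13 ∧ 117 = 13
507 ∧ 13 = 13
13 ∨ 13 = 13
1 ∨ 13 = 13

13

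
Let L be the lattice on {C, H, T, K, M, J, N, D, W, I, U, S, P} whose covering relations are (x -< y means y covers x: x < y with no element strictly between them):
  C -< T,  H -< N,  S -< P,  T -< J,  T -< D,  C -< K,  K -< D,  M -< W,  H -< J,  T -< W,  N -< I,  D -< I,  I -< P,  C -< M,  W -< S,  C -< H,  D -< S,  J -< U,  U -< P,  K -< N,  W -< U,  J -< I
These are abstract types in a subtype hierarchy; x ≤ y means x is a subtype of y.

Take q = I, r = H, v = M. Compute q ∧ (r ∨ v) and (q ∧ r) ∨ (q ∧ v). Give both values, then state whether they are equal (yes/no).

J; H; no

r ∨ v = U, so q ∧ (r ∨ v) = I ∧ U = J.
q ∧ r = H and q ∧ v = C, so (q ∧ r) ∨ (q ∧ v) = H ∨ C = H.
Equal: no.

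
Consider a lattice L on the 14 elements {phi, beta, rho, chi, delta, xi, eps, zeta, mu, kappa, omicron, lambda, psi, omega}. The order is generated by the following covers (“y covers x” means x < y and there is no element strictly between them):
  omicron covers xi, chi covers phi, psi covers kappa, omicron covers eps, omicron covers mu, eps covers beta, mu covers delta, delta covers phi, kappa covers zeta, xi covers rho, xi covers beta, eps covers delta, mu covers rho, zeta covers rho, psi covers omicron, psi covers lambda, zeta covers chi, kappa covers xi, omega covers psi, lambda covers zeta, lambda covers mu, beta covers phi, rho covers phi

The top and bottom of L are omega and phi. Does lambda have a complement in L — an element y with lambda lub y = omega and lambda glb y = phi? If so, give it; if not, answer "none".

For every candidate y, either lambda ∨ y ≠ omega or lambda ∧ y ≠ phi; no complement exists.

none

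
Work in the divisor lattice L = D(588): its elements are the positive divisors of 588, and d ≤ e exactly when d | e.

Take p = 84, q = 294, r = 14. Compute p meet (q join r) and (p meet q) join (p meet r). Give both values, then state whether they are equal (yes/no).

42; 42; yes

q join r = 294, so p meet (q join r) = 84 meet 294 = 42.
p meet q = 42 and p meet r = 14, so (p meet q) join (p meet r) = 42 join 14 = 42.
Equal: yes.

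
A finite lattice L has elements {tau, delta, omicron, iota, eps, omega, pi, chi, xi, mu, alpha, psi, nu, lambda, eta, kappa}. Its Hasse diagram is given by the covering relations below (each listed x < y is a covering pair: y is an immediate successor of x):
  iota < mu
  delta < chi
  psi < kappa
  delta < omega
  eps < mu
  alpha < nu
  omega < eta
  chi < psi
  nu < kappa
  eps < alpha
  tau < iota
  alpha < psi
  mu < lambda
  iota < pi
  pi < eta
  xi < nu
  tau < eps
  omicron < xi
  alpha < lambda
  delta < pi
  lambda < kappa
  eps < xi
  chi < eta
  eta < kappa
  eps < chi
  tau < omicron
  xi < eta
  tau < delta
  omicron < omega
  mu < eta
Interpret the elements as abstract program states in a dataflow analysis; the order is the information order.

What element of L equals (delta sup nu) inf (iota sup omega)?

eta

delta ∨ nu = kappa
iota ∨ omega = eta
kappa ∧ eta = eta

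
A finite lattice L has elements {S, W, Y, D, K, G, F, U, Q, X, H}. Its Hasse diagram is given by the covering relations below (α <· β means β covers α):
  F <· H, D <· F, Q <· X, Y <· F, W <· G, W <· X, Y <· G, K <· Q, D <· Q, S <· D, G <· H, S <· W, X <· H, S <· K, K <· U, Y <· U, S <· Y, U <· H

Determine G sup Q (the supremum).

H

Common upper bounds of {G, Q}: H.
The least among these is H.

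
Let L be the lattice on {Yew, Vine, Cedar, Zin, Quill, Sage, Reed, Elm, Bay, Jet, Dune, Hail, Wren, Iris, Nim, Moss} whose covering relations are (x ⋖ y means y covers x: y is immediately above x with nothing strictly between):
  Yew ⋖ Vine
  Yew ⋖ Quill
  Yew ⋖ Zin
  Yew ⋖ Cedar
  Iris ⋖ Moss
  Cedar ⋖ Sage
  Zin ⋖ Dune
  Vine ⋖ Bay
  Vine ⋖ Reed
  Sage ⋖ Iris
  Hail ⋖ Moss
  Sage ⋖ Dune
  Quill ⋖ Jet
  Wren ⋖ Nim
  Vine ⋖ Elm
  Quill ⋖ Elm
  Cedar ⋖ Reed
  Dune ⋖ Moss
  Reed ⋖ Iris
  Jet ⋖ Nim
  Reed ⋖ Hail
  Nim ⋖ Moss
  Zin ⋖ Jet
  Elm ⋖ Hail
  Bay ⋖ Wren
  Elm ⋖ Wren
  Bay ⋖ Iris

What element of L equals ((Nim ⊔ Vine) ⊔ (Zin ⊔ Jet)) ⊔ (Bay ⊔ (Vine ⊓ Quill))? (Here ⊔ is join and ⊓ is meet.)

Nim

Nim ∨ Vine = Nim
Zin ∨ Jet = Jet
Nim ∨ Jet = Nim
Vine ∧ Quill = Yew
Bay ∨ Yew = Bay
Nim ∨ Bay = Nim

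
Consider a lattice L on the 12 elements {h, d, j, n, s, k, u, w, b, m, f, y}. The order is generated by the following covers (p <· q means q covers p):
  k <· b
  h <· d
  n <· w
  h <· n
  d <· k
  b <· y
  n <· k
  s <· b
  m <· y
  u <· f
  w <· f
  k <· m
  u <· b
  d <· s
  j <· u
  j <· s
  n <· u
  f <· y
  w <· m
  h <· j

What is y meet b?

Common lower bounds of {y, b}: b, d, h, j, k, n, s, u.
The greatest among these is b.

b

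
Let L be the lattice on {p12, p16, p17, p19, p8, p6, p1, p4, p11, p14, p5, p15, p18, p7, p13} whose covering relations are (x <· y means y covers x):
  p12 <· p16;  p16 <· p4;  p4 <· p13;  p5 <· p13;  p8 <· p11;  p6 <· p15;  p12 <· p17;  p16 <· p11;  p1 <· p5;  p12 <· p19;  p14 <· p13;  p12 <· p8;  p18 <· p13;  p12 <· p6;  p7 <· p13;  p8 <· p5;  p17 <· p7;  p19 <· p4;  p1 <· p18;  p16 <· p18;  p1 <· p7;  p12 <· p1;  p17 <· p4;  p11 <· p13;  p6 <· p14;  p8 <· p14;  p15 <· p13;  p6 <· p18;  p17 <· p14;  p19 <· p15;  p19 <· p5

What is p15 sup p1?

Common upper bounds of {p15, p1}: p13.
The least among these is p13.

p13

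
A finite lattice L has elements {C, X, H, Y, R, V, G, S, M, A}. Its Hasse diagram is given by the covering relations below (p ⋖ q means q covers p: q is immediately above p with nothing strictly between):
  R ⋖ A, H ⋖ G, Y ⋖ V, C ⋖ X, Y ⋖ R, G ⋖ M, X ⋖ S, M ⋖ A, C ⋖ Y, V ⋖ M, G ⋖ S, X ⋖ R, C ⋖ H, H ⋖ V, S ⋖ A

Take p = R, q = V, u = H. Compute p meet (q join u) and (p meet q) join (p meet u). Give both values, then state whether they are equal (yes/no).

Y; Y; yes

q join u = V, so p meet (q join u) = R meet V = Y.
p meet q = Y and p meet u = C, so (p meet q) join (p meet u) = Y join C = Y.
Equal: yes.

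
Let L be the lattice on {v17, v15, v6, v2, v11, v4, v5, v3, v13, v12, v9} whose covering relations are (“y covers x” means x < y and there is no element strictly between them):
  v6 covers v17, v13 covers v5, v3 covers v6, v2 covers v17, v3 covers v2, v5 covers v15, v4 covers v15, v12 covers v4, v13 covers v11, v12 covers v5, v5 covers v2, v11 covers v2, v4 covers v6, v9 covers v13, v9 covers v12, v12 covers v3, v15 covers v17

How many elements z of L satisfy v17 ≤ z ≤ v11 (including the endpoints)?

The interval [v17, v11] = {v11, v17, v2}, which has 3 elements.

3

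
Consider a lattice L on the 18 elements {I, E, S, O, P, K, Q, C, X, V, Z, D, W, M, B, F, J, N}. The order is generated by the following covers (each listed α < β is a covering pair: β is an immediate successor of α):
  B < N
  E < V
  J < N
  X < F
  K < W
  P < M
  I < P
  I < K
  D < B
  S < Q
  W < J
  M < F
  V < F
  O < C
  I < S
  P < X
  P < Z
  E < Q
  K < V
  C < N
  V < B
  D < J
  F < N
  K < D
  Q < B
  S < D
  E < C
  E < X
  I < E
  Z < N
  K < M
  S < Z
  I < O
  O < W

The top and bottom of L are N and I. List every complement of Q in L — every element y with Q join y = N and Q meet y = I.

M, O, P, W

Need y with Q ∨ y = N and Q ∧ y = I.
Checking each element gives: M, O, P, W.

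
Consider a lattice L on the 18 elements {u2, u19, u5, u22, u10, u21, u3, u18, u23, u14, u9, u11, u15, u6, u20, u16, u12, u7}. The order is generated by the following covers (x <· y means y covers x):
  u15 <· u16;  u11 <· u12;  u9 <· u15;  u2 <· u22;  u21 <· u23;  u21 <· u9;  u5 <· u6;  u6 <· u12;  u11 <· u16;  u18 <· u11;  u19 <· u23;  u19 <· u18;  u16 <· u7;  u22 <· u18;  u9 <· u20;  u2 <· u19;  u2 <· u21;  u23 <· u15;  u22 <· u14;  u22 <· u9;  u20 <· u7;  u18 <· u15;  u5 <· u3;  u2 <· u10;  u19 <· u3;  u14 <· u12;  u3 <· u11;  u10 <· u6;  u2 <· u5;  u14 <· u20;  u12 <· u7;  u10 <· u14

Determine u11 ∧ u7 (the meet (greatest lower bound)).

Common lower bounds of {u11, u7}: u11, u18, u19, u2, u22, u3, u5.
The greatest among these is u11.

u11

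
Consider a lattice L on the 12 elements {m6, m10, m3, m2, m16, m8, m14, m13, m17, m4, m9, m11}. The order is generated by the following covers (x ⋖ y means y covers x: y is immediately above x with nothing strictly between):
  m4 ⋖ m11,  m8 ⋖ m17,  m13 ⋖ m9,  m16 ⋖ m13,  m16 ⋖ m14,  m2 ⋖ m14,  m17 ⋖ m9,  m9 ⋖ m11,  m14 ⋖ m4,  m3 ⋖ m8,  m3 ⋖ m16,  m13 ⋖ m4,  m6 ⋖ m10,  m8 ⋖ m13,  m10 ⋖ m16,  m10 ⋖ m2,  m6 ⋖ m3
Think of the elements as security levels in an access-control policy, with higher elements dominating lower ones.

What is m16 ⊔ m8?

m13

Common upper bounds of {m16, m8}: m11, m13, m4, m9.
The least among these is m13.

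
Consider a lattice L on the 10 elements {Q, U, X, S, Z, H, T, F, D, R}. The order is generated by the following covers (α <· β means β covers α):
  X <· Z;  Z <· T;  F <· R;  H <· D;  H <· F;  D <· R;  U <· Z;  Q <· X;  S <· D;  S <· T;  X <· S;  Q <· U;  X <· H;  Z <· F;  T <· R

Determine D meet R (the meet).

D

Common lower bounds of {D, R}: D, H, Q, S, X.
The greatest among these is D.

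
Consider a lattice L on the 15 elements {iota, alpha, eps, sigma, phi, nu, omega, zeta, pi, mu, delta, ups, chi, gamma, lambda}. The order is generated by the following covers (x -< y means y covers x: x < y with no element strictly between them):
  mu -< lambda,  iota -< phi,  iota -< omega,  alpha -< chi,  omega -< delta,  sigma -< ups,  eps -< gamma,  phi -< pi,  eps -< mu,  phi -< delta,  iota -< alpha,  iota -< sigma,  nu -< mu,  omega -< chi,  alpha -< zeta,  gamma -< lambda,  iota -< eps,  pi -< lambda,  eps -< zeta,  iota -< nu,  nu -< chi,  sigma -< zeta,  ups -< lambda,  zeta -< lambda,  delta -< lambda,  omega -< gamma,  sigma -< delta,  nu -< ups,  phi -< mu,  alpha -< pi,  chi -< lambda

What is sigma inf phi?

iota

Common lower bounds of {sigma, phi}: iota.
The greatest among these is iota.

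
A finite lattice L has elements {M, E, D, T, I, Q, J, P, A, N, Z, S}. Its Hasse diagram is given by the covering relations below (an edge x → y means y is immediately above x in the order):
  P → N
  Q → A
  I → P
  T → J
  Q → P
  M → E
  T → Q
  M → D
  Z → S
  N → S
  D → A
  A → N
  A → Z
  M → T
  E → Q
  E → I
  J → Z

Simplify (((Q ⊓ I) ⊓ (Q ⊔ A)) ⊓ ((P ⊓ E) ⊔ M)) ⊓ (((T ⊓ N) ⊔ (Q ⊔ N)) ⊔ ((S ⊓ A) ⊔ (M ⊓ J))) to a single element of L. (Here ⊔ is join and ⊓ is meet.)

E

Q ∧ I = E
Q ∨ A = A
E ∧ A = E
P ∧ E = E
E ∨ M = E
E ∧ E = E
T ∧ N = T
Q ∨ N = N
T ∨ N = N
S ∧ A = A
M ∧ J = M
A ∨ M = A
N ∨ A = N
E ∧ N = E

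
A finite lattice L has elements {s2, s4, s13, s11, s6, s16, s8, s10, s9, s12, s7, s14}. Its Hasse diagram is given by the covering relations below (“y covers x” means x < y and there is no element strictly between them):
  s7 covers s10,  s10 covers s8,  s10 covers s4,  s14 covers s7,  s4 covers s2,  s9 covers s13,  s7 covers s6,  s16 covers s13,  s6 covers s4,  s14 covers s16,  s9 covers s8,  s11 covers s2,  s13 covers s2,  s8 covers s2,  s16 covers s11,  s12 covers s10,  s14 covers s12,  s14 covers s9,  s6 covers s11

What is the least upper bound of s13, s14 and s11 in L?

Common upper bounds of {s13, s14, s11}: s14.
The least among these is s14.

s14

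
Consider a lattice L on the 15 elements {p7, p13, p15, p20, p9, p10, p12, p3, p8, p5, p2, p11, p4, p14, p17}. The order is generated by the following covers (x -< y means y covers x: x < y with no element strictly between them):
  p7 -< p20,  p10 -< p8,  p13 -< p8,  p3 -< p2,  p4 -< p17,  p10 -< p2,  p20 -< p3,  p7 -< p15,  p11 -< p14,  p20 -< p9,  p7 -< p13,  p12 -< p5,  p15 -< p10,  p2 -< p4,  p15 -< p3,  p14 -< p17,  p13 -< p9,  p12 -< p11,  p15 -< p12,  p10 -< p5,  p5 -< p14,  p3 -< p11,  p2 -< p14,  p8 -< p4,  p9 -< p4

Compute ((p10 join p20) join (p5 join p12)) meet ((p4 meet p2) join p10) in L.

p2

p10 ∨ p20 = p2
p5 ∨ p12 = p5
p2 ∨ p5 = p14
p4 ∧ p2 = p2
p2 ∨ p10 = p2
p14 ∧ p2 = p2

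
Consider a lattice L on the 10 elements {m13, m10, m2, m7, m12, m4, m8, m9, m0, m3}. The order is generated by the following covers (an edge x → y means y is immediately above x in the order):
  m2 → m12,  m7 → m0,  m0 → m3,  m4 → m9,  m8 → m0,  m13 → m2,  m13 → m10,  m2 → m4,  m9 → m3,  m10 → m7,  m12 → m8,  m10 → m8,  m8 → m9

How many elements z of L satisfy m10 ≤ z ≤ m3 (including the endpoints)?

6

The interval [m10, m3] = {m0, m10, m3, m7, m8, m9}, which has 6 elements.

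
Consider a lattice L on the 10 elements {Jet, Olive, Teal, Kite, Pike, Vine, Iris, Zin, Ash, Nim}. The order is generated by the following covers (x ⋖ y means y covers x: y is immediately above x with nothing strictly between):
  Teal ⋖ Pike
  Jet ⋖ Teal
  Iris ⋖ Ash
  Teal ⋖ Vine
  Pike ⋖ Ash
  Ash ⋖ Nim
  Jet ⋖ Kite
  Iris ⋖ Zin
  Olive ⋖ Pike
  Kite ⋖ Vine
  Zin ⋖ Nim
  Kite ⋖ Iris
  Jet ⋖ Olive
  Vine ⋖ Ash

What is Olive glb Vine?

Common lower bounds of {Olive, Vine}: Jet.
The greatest among these is Jet.

Jet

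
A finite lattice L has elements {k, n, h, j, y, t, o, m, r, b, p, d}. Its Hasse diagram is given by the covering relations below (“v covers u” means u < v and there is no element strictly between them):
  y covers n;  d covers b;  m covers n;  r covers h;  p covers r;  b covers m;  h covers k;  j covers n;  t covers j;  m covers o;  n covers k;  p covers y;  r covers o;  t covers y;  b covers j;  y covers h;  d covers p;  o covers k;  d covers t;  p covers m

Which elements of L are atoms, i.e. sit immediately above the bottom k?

The atoms are exactly the elements that cover k: h, n, o.

h, n, o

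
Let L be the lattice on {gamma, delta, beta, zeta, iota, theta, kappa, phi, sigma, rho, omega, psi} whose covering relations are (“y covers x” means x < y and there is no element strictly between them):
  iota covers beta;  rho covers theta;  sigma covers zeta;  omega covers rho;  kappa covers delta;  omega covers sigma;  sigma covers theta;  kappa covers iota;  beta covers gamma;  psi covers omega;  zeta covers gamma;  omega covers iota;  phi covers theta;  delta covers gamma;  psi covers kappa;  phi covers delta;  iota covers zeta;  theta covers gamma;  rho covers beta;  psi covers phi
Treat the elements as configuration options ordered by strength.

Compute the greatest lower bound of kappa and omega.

iota

Common lower bounds of {kappa, omega}: beta, gamma, iota, zeta.
The greatest among these is iota.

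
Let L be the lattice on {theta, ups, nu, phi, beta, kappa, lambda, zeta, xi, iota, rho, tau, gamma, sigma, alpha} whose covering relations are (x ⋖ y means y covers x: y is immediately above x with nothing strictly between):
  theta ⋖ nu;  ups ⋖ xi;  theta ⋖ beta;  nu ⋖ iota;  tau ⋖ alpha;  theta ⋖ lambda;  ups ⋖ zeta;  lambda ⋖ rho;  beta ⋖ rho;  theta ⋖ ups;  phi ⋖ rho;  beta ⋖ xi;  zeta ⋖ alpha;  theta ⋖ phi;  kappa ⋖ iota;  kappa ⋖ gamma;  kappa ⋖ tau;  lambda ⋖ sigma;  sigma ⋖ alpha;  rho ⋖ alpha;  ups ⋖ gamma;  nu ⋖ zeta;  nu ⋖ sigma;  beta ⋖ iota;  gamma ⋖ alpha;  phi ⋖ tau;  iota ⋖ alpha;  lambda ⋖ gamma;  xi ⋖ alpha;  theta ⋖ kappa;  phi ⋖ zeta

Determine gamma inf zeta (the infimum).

Common lower bounds of {gamma, zeta}: theta, ups.
The greatest among these is ups.

ups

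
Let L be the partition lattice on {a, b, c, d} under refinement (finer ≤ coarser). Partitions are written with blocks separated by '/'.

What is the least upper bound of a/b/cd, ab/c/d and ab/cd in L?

Common upper bounds of {a/b/cd, ab/c/d, ab/cd}: ab/cd, abcd.
The least among these is ab/cd.

ab/cd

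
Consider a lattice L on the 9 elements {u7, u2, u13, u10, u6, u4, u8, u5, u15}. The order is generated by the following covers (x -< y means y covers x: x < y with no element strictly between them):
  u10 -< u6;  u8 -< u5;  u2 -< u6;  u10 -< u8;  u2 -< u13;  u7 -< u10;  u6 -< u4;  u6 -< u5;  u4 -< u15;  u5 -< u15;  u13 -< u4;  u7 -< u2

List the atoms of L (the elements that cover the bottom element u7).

u10, u2

The atoms are exactly the elements that cover u7: u10, u2.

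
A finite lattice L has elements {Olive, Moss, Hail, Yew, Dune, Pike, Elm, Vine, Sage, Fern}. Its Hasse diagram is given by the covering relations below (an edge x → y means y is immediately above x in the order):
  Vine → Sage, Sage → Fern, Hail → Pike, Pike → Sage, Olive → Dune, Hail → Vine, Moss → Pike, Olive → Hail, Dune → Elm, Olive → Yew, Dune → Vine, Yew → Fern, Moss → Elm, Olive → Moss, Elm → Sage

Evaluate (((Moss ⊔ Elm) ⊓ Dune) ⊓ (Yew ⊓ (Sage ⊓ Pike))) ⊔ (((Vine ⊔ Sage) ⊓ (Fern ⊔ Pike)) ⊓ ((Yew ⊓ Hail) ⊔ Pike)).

Moss ∨ Elm = Elm
Elm ∧ Dune = Dune
Sage ∧ Pike = Pike
Yew ∧ Pike = Olive
Dune ∧ Olive = Olive
Vine ∨ Sage = Sage
Fern ∨ Pike = Fern
Sage ∧ Fern = Sage
Yew ∧ Hail = Olive
Olive ∨ Pike = Pike
Sage ∧ Pike = Pike
Olive ∨ Pike = Pike

Pike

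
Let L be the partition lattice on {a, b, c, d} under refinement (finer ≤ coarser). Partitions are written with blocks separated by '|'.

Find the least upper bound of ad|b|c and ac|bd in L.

abcd

Common upper bounds of {ad|b|c, ac|bd}: abcd.
The least among these is abcd.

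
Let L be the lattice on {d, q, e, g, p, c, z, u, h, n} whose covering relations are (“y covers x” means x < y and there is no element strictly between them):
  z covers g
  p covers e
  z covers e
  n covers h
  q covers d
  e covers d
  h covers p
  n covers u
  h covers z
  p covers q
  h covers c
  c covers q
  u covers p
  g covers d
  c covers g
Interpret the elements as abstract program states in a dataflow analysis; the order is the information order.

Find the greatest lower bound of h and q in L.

q

Common lower bounds of {h, q}: d, q.
The greatest among these is q.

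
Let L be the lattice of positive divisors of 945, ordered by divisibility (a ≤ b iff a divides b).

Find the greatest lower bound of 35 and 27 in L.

Common lower bounds of {35, 27}: 1.
The greatest among these is 1.

1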